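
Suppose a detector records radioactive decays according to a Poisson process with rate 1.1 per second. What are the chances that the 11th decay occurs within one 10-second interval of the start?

Over the interval, μ = 1.1 × 10 = 11 (a 10-second interval = 10 seconds).
The 11th arrival falls in the interval iff at least 11 events occur there: P(S_11 ≤ t) = P(N ≥ 11) = 1 − P(N ≤ 10) ≈ 0.5401.

0.5401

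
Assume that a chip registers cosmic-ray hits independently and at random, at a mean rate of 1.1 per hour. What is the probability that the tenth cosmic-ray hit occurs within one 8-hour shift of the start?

Over the interval, μ = 1.1 × 8 = 8.8 (an 8-hour shift = 8 hours).
The tenth arrival falls in the interval iff at least 10 events occur there: P(S_10 ≤ t) = P(N ≥ 10) = 1 − P(N ≤ 9) ≈ 0.3863.

0.3863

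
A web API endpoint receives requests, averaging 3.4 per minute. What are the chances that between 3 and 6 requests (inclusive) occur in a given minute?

0.6024

With mean μ = 3.4 per minute,
P(3 ≤ N ≤ 6) = Σ_{j=3}^{6} e^(−3.4) · 3.4^j/j! ≈ 0.6024.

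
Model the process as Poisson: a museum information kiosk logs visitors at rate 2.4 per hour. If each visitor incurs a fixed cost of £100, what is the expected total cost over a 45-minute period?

E[N] = 2.4 × 0.75 = 1.8 (a 45-minute period = 0.75 hours); E[cost] = 1.8 × £100 = £180.

£180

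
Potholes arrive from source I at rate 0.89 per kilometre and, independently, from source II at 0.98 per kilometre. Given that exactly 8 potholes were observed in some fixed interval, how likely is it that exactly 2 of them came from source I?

Given the total, each event is independently from source I with probability p = λ_I/(λ_I+λ_II) = 0.89/1.87 ≈ 0.4759.
So K ~ Binomial(8, 0.89/1.87): P(K = 2) = C(8,2) · (0.89/1.87)^2 · (0.98/1.87)^6 ≈ 0.1314.

0.1314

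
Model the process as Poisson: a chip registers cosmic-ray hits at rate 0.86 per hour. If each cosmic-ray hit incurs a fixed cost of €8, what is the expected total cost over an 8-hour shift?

€55.04

E[N] = 0.86 × 8 = 6.88 (an 8-hour shift = 8 hours); E[cost] = 6.88 × €8 = €55.04.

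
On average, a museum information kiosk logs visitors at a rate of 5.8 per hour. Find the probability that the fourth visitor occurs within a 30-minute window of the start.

0.3304

Over the interval, μ = 5.8 × 0.5 = 2.9 (a 30-minute window = 0.5 hours).
The fourth arrival falls in the interval iff at least 4 events occur there: P(S_4 ≤ t) = P(N ≥ 4) = 1 − P(N ≤ 3) ≈ 0.3304.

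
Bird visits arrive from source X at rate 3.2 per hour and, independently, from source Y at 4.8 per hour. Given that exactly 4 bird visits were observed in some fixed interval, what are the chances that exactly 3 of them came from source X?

Given the total, each event is independently from source X with probability p = λ_X/(λ_X+λ_Y) = 3.2/8 = 0.4000.
So K ~ Binomial(4, 3.2/8): P(K = 3) = C(4,3) · (3.2/8)^3 · (4.8/8)^1 ≈ 0.1536.

0.1536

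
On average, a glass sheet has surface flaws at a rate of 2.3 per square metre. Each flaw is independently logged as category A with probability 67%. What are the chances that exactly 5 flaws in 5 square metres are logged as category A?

0.1020

Thinning: the flaws that are logged as category A themselves form a Poisson process with rate 0.67 × 2.3 = 1.541 per square metre.
Over the interval, μ = 1.541 × 5 = 7.705 (5 square metres).
P(N = 5) = e^(−7.705) · 7.705^5/5! ≈ 0.1020.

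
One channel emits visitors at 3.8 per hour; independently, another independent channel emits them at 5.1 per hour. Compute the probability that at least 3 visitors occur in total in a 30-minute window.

0.8207

Independent Poisson processes superpose: combined rate λ = 3.8 + 5.1 = 8.9 per hour.
Over the interval, μ = 8.9 × 0.5 = 4.45 (a 30-minute window = 0.5 hours).
P(N ≥ 3) = 1 − P(N ≤ 2) ≈ 0.8207.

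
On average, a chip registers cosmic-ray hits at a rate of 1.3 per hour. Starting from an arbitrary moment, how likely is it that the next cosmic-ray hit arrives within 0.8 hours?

Inter-arrival times are exponential with rate λ = 1.3 per hour.
P(T ≤ 0.8) = 1 − e^(−λt) = 1 − e^(−1.3 × 0.8) = 1 − e^(−1.04) ≈ 0.6465.

0.6465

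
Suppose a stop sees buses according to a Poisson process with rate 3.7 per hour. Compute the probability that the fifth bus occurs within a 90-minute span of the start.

Over the interval, μ = 3.7 × 1.5 = 5.55 (a 90-minute span = 1.5 hours).
The fifth arrival falls in the interval iff at least 5 events occur there: P(S_5 ≤ t) = P(N ≥ 5) = 1 − P(N ≤ 4) ≈ 0.6502.

0.6502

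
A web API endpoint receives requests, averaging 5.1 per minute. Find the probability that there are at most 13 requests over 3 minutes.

0.3351

Over the interval, μ = 5.1 × 3 = 15.3 (3 minutes).
P(N ≤ 13) = Σ_{j=0}^{13} e^(−μ) μ^j/j! ≈ 0.3351.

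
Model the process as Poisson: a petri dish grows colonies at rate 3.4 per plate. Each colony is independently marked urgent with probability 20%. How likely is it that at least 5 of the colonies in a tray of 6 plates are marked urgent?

0.3868

Thinning: the colonies that are marked urgent themselves form a Poisson process with rate 0.2 × 3.4 = 0.68 per plate.
Over the interval, μ = 0.68 × 6 = 4.08 (a tray of 6 plates = 6 plates).
P(N ≥ 5) = 1 − P(N ≤ 4) ≈ 0.3868.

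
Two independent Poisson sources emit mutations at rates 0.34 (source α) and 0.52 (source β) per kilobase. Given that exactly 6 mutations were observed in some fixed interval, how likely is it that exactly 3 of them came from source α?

Given the total, each event is independently from source α with probability p = λ_α/(λ_α+λ_β) = 0.34/0.86 ≈ 0.3953.
So K ~ Binomial(6, 0.34/0.86): P(K = 3) = C(6,3) · (0.34/0.86)^3 · (0.52/0.86)^3 ≈ 0.2732.

0.2732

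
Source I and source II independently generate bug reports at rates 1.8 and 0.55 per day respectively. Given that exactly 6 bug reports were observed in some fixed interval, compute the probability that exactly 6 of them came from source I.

0.2019

Given the total, each event is independently from source I with probability p = λ_I/(λ_I+λ_II) = 1.8/2.35 ≈ 0.7660.
So K ~ Binomial(6, 1.8/2.35): P(K = 6) = C(6,6) · (1.8/2.35)^6 · (0.55/2.35)^0 ≈ 0.2019.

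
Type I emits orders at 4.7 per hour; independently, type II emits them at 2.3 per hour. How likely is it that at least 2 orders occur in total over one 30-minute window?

Independent Poisson processes superpose: combined rate λ = 4.7 + 2.3 = 7 per hour.
Over the interval, μ = 7 × 0.5 = 3.5 (a 30-minute window = 0.5 hours).
P(N ≥ 2) = 1 − P(N ≤ 1) ≈ 0.8641.

0.8641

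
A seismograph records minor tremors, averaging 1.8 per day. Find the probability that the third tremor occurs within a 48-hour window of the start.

0.6973

Over the interval, μ = 1.8 × 2 = 3.6 (a 48-hour window = 2 days).
The third arrival falls in the interval iff at least 3 events occur there: P(S_3 ≤ t) = P(N ≥ 3) = 1 − P(N ≤ 2) ≈ 0.6973.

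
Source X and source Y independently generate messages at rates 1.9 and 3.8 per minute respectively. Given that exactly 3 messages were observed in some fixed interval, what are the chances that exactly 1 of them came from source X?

Given the total, each event is independently from source X with probability p = λ_X/(λ_X+λ_Y) = 1.9/5.7 ≈ 0.3333.
So K ~ Binomial(3, 1.9/5.7): P(K = 1) = C(3,1) · (1.9/5.7)^1 · (3.8/5.7)^2 ≈ 0.4444.

0.4444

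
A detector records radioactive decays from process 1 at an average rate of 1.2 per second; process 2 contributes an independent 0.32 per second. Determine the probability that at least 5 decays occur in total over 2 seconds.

Independent Poisson processes superpose: combined rate λ = 1.2 + 0.32 = 1.52 per second.
Over the interval, μ = 1.52 × 2 = 3.04 (2 seconds).
P(N ≥ 5) = 1 − P(N ≤ 4) ≈ 0.1915.

0.1915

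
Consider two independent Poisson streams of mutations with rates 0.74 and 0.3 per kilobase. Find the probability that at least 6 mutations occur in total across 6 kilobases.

0.5921

Independent Poisson processes superpose: combined rate λ = 0.74 + 0.3 = 1.04 per kilobase.
Over the interval, μ = 1.04 × 6 = 6.24 (6 kilobases).
P(N ≥ 6) = 1 − P(N ≤ 5) ≈ 0.5921.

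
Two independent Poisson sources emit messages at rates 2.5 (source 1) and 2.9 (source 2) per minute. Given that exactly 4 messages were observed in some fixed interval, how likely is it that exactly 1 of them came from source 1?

0.2868

Given the total, each event is independently from source 1 with probability p = λ_1/(λ_1+λ_2) = 2.5/5.4 ≈ 0.4630.
So K ~ Binomial(4, 2.5/5.4): P(K = 1) = C(4,1) · (2.5/5.4)^1 · (2.9/5.4)^3 ≈ 0.2868.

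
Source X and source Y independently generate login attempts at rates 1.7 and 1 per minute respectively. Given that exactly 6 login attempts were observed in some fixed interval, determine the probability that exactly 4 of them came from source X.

0.3234

Given the total, each event is independently from source X with probability p = λ_X/(λ_X+λ_Y) = 1.7/2.7 ≈ 0.6296.
So K ~ Binomial(6, 1.7/2.7): P(K = 4) = C(6,4) · (1.7/2.7)^4 · (1/2.7)^2 ≈ 0.3234.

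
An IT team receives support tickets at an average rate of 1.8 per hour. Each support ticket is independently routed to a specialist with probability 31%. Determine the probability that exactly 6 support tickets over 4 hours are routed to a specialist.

Thinning: the support tickets that are routed to a specialist themselves form a Poisson process with rate 0.31 × 1.8 = 0.558 per hour.
Over the interval, μ = 0.558 × 4 = 2.232 (4 hours).
P(N = 6) = e^(−2.232) · 2.232^6/6! ≈ 0.0184.

0.0184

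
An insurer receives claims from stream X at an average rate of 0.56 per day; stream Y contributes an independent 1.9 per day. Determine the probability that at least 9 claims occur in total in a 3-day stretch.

0.3216

Independent Poisson processes superpose: combined rate λ = 0.56 + 1.9 = 2.46 per day.
Over the interval, μ = 2.46 × 3 = 7.38 (a 3-day stretch = 3 days).
P(N ≥ 9) = 1 − P(N ≤ 8) ≈ 0.3216.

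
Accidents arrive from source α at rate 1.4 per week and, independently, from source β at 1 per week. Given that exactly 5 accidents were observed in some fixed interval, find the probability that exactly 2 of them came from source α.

0.2462

Given the total, each event is independently from source α with probability p = λ_α/(λ_α+λ_β) = 1.4/2.4 ≈ 0.5833.
So K ~ Binomial(5, 1.4/2.4): P(K = 2) = C(5,2) · (1.4/2.4)^2 · (1/2.4)^3 ≈ 0.2462.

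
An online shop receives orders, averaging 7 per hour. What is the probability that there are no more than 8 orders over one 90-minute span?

0.2794

Over the interval, μ = 7 × 1.5 = 10.5 (a 90-minute span = 1.5 hours).
P(N ≤ 8) = Σ_{j=0}^{8} e^(−μ) μ^j/j! ≈ 0.2794.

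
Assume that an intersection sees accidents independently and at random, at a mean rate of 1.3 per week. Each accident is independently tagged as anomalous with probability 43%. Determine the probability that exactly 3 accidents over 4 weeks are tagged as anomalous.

Thinning: the accidents that are tagged as anomalous themselves form a Poisson process with rate 0.43 × 1.3 = 0.559 per week.
Over the interval, μ = 0.559 × 4 = 2.236 (4 weeks).
P(N = 3) = e^(−2.236) · 2.236^3/3! ≈ 0.1992.

0.1992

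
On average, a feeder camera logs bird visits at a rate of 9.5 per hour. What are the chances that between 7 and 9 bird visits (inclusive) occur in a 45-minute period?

0.3863

Over the interval, μ = 9.5 × 0.75 = 7.125 (a 45-minute period = 0.75 hours).
P(7 ≤ N ≤ 9) = Σ_{j=7}^{9} e^(−7.125) · 7.125^j/j! ≈ 0.3863.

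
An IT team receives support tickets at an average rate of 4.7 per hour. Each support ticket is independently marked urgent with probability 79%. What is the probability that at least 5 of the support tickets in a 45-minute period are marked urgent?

Thinning: the support tickets that are marked urgent themselves form a Poisson process with rate 0.79 × 4.7 = 3.713 per hour.
Over the interval, μ = 3.713 × 0.75 = 2.78475 (a 45-minute period = 0.75 hours).
P(N ≥ 5) = 1 − P(N ≤ 4) ≈ 0.1500.

0.1500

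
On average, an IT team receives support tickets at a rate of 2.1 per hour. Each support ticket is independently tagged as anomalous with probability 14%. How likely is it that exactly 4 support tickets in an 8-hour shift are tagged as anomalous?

0.1214

Thinning: the support tickets that are tagged as anomalous themselves form a Poisson process with rate 0.14 × 2.1 = 0.294 per hour.
Over the interval, μ = 0.294 × 8 = 2.352 (an 8-hour shift = 8 hours).
P(N = 4) = e^(−2.352) · 2.352^4/4! ≈ 0.1214.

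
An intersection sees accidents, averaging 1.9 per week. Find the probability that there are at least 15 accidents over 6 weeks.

Over the interval, μ = 1.9 × 6 = 11.4 (6 weeks).
P(N ≥ 15) = 1 − P(N ≤ 14) = 1 − Σ_{j=0}^{14} e^(−μ) μ^j/j! ≈ 0.1766.

0.1766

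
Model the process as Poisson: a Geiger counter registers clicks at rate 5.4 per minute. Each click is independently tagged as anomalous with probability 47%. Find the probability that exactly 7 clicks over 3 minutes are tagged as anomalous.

0.1453

Thinning: the clicks that are tagged as anomalous themselves form a Poisson process with rate 0.47 × 5.4 = 2.538 per minute.
Over the interval, μ = 2.538 × 3 = 7.614 (3 minutes).
P(N = 7) = e^(−7.614) · 7.614^7/7! ≈ 0.1453.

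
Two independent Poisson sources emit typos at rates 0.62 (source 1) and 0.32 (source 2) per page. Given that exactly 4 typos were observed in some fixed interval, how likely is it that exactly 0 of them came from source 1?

0.0134

Given the total, each event is independently from source 1 with probability p = λ_1/(λ_1+λ_2) = 0.62/0.94 ≈ 0.6596.
So K ~ Binomial(4, 0.62/0.94): P(K = 0) = C(4,0) · (0.62/0.94)^0 · (0.32/0.94)^4 ≈ 0.0134.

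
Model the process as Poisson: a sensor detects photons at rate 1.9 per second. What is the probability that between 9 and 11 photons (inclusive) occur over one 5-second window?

Over the interval, μ = 1.9 × 5 = 9.5 (a 5-second window = 5 seconds).
P(9 ≤ N ≤ 11) = Σ_{j=9}^{11} e^(−9.5) · 9.5^j/j! ≈ 0.3602.

0.3602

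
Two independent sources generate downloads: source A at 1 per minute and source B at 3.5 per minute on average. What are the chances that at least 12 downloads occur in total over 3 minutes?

Independent Poisson processes superpose: combined rate λ = 1 + 3.5 = 4.5 per minute.
Over the interval, μ = 4.5 × 3 = 13.5 (3 minutes).
P(N ≥ 12) = 1 − P(N ≤ 11) ≈ 0.6955.

0.6955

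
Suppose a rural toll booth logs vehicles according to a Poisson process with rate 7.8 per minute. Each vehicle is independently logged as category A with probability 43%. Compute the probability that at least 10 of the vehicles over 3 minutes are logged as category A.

0.5498

Thinning: the vehicles that are logged as category A themselves form a Poisson process with rate 0.43 × 7.8 = 3.354 per minute.
Over the interval, μ = 3.354 × 3 = 10.062 (3 minutes).
P(N ≥ 10) = 1 − P(N ≤ 9) ≈ 0.5498.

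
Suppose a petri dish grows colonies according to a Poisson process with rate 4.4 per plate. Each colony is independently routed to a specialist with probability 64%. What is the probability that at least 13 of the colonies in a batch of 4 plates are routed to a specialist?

0.3405

Thinning: the colonies that are routed to a specialist themselves form a Poisson process with rate 0.64 × 4.4 = 2.816 per plate.
Over the interval, μ = 2.816 × 4 = 11.264 (a batch of 4 plates = 4 plates).
P(N ≥ 13) = 1 − P(N ≤ 12) ≈ 0.3405.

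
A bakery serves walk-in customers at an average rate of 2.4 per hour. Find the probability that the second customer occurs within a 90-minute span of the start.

Over the interval, μ = 2.4 × 1.5 = 3.6 (a 90-minute span = 1.5 hours).
The second arrival falls in the interval iff at least 2 events occur there: P(S_2 ≤ t) = P(N ≥ 2) = 1 − P(N ≤ 1) ≈ 0.8743.

0.8743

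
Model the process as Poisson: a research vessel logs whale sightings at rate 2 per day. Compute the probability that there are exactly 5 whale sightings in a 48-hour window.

Over the interval, μ = 2 × 2 = 4 (a 48-hour window = 2 days).
P(N = 5) = e^(−μ) μ^5/5! = e^(−4) · 4^5/120 ≈ 0.1563.

0.1563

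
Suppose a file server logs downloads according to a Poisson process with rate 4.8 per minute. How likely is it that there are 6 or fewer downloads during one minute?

0.7908

With mean μ = 4.8 per minute,
P(N ≤ 6) = Σ_{j=0}^{6} e^(−μ) μ^j/j! ≈ 0.7908.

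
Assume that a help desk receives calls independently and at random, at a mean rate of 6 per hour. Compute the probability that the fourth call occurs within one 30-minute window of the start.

0.3528

Over the interval, μ = 6 × 0.5 = 3 (a 30-minute window = 0.5 hours).
The fourth arrival falls in the interval iff at least 4 events occur there: P(S_4 ≤ t) = P(N ≥ 4) = 1 − P(N ≤ 3) ≈ 0.3528.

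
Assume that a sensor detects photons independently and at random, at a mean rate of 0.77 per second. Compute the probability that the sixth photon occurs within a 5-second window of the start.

0.1919

Over the interval, μ = 0.77 × 5 = 3.85 (a 5-second window = 5 seconds).
The sixth arrival falls in the interval iff at least 6 events occur there: P(S_6 ≤ t) = P(N ≥ 6) = 1 − P(N ≤ 5) ≈ 0.1919.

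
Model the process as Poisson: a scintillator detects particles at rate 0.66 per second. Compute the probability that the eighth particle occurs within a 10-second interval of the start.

Over the interval, μ = 0.66 × 10 = 6.6 (a 10-second interval = 10 seconds).
The eighth arrival falls in the interval iff at least 8 events occur there: P(S_8 ≤ t) = P(N ≥ 8) = 1 − P(N ≤ 7) ≈ 0.3419.

0.3419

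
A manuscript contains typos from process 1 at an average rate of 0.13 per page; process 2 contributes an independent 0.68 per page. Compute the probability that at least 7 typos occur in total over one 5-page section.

Independent Poisson processes superpose: combined rate λ = 0.13 + 0.68 = 0.81 per page.
Over the interval, μ = 0.81 × 5 = 4.05 (a 5-page section = 5 pages).
P(N ≥ 7) = 1 − P(N ≤ 6) ≈ 0.1159.

0.1159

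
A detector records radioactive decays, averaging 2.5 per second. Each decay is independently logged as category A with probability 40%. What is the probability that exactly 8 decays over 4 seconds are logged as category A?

Thinning: the decays that are logged as category A themselves form a Poisson process with rate 0.4 × 2.5 = 1 per second.
Over the interval, μ = 1 × 4 = 4 (4 seconds).
P(N = 8) = e^(−4) · 4^8/8! ≈ 0.0298.

0.0298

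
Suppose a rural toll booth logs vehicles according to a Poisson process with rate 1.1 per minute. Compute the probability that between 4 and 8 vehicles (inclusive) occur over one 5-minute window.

0.6927

Over the interval, μ = 1.1 × 5 = 5.5 (a 5-minute window = 5 minutes).
P(4 ≤ N ≤ 8) = Σ_{j=4}^{8} e^(−5.5) · 5.5^j/j! ≈ 0.6927.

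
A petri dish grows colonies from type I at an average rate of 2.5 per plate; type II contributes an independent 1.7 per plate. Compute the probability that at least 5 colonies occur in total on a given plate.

0.4102

Independent Poisson processes superpose: combined rate λ = 2.5 + 1.7 = 4.2 per plate.
So μ = 4.2.
P(N ≥ 5) = 1 − P(N ≤ 4) ≈ 0.4102.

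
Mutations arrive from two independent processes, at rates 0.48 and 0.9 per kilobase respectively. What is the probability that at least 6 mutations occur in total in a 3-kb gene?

0.2371

Independent Poisson processes superpose: combined rate λ = 0.48 + 0.9 = 1.38 per kilobase.
Over the interval, μ = 1.38 × 3 = 4.14 (a 3-kb gene = 3 kilobases).
P(N ≥ 6) = 1 − P(N ≤ 5) ≈ 0.2371.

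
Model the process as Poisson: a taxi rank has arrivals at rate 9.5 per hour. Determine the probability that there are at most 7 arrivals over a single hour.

0.2687

With mean μ = 9.5 per hour,
P(N ≤ 7) = Σ_{j=0}^{7} e^(−μ) μ^j/j! ≈ 0.2687.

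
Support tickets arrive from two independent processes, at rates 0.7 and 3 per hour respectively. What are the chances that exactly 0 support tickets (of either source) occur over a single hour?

Independent Poisson processes superpose: combined rate λ = 0.7 + 3 = 3.7 per hour.
So μ = 3.7.
P(N = 0) = e^(−3.7) · 3.7^0/0! ≈ 0.0247.

0.0247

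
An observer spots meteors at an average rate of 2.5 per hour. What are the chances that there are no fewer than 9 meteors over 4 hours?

0.6672

Over the interval, μ = 2.5 × 4 = 10 (4 hours).
P(N ≥ 9) = 1 − P(N ≤ 8) = 1 − Σ_{j=0}^{8} e^(−μ) μ^j/j! ≈ 0.6672.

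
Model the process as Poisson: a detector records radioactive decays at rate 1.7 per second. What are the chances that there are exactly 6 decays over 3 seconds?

0.1490

Over the interval, μ = 1.7 × 3 = 5.1 (3 seconds).
P(N = 6) = e^(−μ) μ^6/6! = e^(−5.1) · 5.1^6/720 ≈ 0.1490.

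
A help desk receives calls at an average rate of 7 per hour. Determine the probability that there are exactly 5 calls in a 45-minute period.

0.1744

Over the interval, μ = 7 × 0.75 = 5.25 (a 45-minute period = 0.75 hours).
P(N = 5) = e^(−μ) μ^5/5! = e^(−5.25) · 5.25^5/120 ≈ 0.1744.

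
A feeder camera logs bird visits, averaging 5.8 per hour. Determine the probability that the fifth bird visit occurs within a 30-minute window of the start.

0.1682

Over the interval, μ = 5.8 × 0.5 = 2.9 (a 30-minute window = 0.5 hours).
The fifth arrival falls in the interval iff at least 5 events occur there: P(S_5 ≤ t) = P(N ≥ 5) = 1 − P(N ≤ 4) ≈ 0.1682.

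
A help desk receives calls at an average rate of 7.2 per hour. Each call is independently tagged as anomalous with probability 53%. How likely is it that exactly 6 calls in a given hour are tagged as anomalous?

Thinning: the calls that are tagged as anomalous themselves form a Poisson process with rate 0.53 × 7.2 = 3.816 per hour.
So μ = 3.816.
P(N = 6) = e^(−3.816) · 3.816^6/6! ≈ 0.0944.

0.0944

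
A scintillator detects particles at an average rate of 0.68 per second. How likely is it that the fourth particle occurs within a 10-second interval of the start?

0.9072

Over the interval, μ = 0.68 × 10 = 6.8 (a 10-second interval = 10 seconds).
The fourth arrival falls in the interval iff at least 4 events occur there: P(S_4 ≤ t) = P(N ≥ 4) = 1 − P(N ≤ 3) ≈ 0.9072.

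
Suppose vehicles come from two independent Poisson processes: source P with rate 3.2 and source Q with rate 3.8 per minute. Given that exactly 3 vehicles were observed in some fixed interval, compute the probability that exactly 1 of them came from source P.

0.4042

Given the total, each event is independently from source P with probability p = λ_P/(λ_P+λ_Q) = 3.2/7 ≈ 0.4571.
So K ~ Binomial(3, 3.2/7): P(K = 1) = C(3,1) · (3.2/7)^1 · (3.8/7)^2 ≈ 0.4042.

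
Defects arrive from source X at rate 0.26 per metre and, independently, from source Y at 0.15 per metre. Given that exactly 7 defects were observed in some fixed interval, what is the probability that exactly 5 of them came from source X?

0.2883

Given the total, each event is independently from source X with probability p = λ_X/(λ_X+λ_Y) = 0.26/0.41 ≈ 0.6341.
So K ~ Binomial(7, 0.26/0.41): P(K = 5) = C(7,5) · (0.26/0.41)^5 · (0.15/0.41)^2 ≈ 0.2883.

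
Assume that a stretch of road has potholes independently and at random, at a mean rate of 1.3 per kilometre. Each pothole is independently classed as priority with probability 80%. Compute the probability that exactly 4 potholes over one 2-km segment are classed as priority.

Thinning: the potholes that are classed as priority themselves form a Poisson process with rate 0.8 × 1.3 = 1.04 per kilometre.
Over the interval, μ = 1.04 × 2 = 2.08 (a 2-km segment = 2 kilometres).
P(N = 4) = e^(−2.08) · 2.08^4/4! ≈ 0.0974.

0.0974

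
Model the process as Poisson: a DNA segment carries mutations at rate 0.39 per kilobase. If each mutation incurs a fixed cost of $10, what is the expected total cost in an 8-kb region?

E[N] = 0.39 × 8 = 3.12 (an 8-kb region = 8 kilobases); E[cost] = 3.12 × $10 = $31.2.

$31.2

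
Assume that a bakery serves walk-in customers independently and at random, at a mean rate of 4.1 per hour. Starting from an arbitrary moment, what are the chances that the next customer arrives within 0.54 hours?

0.8907

Inter-arrival times are exponential with rate λ = 4.1 per hour.
P(T ≤ 0.54) = 1 − e^(−λt) = 1 − e^(−4.1 × 0.54) = 1 − e^(−2.214) ≈ 0.8907.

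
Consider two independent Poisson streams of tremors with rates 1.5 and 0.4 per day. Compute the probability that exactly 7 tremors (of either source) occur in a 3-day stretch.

0.1298

Independent Poisson processes superpose: combined rate λ = 1.5 + 0.4 = 1.9 per day.
Over the interval, μ = 1.9 × 3 = 5.7 (a 3-day stretch = 3 days).
P(N = 7) = e^(−5.7) · 5.7^7/7! ≈ 0.1298.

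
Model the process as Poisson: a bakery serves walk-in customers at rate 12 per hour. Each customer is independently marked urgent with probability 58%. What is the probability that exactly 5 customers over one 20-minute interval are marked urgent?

Thinning: the customers that are marked urgent themselves form a Poisson process with rate 0.58 × 12 = 6.96 per hour.
Over the interval, μ = 6.96 × 1/3 = 2.32 (a 20-minute interval = 1/3 hours).
P(N = 5) = e^(−2.32) · 2.32^5/5! ≈ 0.0550.

0.0550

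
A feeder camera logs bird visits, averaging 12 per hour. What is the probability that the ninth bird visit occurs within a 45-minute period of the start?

Over the interval, μ = 12 × 0.75 = 9 (a 45-minute period = 0.75 hours).
The ninth arrival falls in the interval iff at least 9 events occur there: P(S_9 ≤ t) = P(N ≥ 9) = 1 − P(N ≤ 8) ≈ 0.5443.

0.5443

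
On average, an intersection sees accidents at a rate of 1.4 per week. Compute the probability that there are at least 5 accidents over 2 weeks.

Over the interval, μ = 1.4 × 2 = 2.8 (2 weeks).
P(N ≥ 5) = 1 − P(N ≤ 4) = 1 − Σ_{j=0}^{4} e^(−μ) μ^j/j! ≈ 0.1523.

0.1523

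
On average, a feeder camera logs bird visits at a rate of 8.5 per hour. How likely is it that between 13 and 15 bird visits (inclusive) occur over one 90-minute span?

Over the interval, μ = 8.5 × 1.5 = 12.75 (a 90-minute span = 1.5 hours).
P(13 ≤ N ≤ 15) = Σ_{j=13}^{15} e^(−12.75) · 12.75^j/j! ≈ 0.2945.

0.2945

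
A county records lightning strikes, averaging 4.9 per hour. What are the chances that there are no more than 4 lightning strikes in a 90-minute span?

Over the interval, μ = 4.9 × 1.5 = 7.35 (a 90-minute span = 1.5 hours).
P(N ≤ 4) = Σ_{j=0}^{4} e^(−μ) μ^j/j! ≈ 0.1434.

0.1434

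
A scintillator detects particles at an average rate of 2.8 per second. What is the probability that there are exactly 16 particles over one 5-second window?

0.0866

Over the interval, μ = 2.8 × 5 = 14 (a 5-second window = 5 seconds).
P(N = 16) = e^(−μ) μ^16/16! = e^(−14) · 14^16/20922789888000 ≈ 0.0866.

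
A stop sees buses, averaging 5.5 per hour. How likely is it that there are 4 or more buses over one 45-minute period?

0.5906

Over the interval, μ = 5.5 × 0.75 = 4.125 (a 45-minute period = 0.75 hours).
P(N ≥ 4) = 1 − P(N ≤ 3) = 1 − Σ_{j=0}^{3} e^(−μ) μ^j/j! ≈ 0.5906.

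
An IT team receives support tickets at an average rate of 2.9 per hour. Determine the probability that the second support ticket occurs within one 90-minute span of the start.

Over the interval, μ = 2.9 × 1.5 = 4.35 (a 90-minute span = 1.5 hours).
The second arrival falls in the interval iff at least 2 events occur there: P(S_2 ≤ t) = P(N ≥ 2) = 1 − P(N ≤ 1) ≈ 0.9309.

0.9309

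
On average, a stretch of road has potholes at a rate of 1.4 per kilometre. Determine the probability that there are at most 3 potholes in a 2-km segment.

Over the interval, μ = 1.4 × 2 = 2.8 (a 2-km segment = 2 kilometres).
P(N ≤ 3) = Σ_{j=0}^{3} e^(−μ) μ^j/j! ≈ 0.6919.

0.6919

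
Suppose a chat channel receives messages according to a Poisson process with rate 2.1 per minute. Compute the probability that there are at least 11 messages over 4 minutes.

Over the interval, μ = 2.1 × 4 = 8.4 (4 minutes).
P(N ≥ 11) = 1 − P(N ≤ 10) = 1 − Σ_{j=0}^{10} e^(−μ) μ^j/j! ≈ 0.2257.

0.2257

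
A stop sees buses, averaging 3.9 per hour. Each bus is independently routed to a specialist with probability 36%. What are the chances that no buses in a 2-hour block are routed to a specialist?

Thinning: the buses that are routed to a specialist themselves form a Poisson process with rate 0.36 × 3.9 = 1.404 per hour.
Over the interval, μ = 1.404 × 2 = 2.808 (a 2-hour block = 2 hours).
P(N = 0) = e^(−2.808) · 2.808^0/0! ≈ 0.0603.

0.0603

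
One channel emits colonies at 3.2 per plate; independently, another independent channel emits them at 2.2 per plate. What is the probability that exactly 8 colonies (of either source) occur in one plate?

Independent Poisson processes superpose: combined rate λ = 3.2 + 2.2 = 5.4 per plate.
So μ = 5.4.
P(N = 8) = e^(−5.4) · 5.4^8/8! ≈ 0.0810.

0.0810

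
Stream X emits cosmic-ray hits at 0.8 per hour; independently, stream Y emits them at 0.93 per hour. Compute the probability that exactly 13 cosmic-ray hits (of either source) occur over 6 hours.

Independent Poisson processes superpose: combined rate λ = 0.8 + 0.93 = 1.73 per hour.
Over the interval, μ = 1.73 × 6 = 10.38 (6 hours).
P(N = 13) = e^(−10.38) · 10.38^13/13! ≈ 0.0810.

0.0810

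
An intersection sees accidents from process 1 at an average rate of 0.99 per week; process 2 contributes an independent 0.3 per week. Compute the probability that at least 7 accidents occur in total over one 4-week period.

0.2616

Independent Poisson processes superpose: combined rate λ = 0.99 + 0.3 = 1.29 per week.
Over the interval, μ = 1.29 × 4 = 5.16 (a 4-week period = 4 weeks).
P(N ≥ 7) = 1 − P(N ≤ 6) ≈ 0.2616.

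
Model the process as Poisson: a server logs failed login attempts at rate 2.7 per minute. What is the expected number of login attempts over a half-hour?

81

E[N] = λt = 2.7 × 30 = 81 (a half-hour = 30 minutes).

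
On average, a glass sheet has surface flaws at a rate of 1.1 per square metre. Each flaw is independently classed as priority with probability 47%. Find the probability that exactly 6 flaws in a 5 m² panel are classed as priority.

0.0312

Thinning: the flaws that are classed as priority themselves form a Poisson process with rate 0.47 × 1.1 = 0.517 per square metre.
Over the interval, μ = 0.517 × 5 = 2.585 (a 5 m² panel = 5 square metres).
P(N = 6) = e^(−2.585) · 2.585^6/6! ≈ 0.0312.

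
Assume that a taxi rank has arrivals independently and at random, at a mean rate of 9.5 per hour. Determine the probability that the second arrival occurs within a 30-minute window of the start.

Over the interval, μ = 9.5 × 0.5 = 4.75 (a 30-minute window = 0.5 hours).
The second arrival falls in the interval iff at least 2 events occur there: P(S_2 ≤ t) = P(N ≥ 2) = 1 − P(N ≤ 1) ≈ 0.9503.

0.9503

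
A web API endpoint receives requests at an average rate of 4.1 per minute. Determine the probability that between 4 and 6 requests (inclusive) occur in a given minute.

With mean μ = 4.1 per minute,
P(4 ≤ N ≤ 6) = Σ_{j=4}^{6} e^(−4.1) · 4.1^j/j! ≈ 0.4645.

0.4645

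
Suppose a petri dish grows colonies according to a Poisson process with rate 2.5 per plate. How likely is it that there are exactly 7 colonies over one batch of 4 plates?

0.0901

Over the interval, μ = 2.5 × 4 = 10 (a batch of 4 plates = 4 plates).
P(N = 7) = e^(−μ) μ^7/7! = e^(−10) · 10^7/5040 ≈ 0.0901.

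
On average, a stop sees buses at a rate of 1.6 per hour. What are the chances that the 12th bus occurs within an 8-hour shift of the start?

0.6262

Over the interval, μ = 1.6 × 8 = 12.8 (an 8-hour shift = 8 hours).
The 12th arrival falls in the interval iff at least 12 events occur there: P(S_12 ≤ t) = P(N ≥ 12) = 1 − P(N ≤ 11) ≈ 0.6262.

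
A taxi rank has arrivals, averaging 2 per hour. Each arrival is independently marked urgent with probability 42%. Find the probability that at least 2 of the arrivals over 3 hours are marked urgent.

Thinning: the arrivals that are marked urgent themselves form a Poisson process with rate 0.42 × 2 = 0.84 per hour.
Over the interval, μ = 0.84 × 3 = 2.52 (3 hours).
P(N ≥ 2) = 1 − P(N ≤ 1) ≈ 0.7168.

0.7168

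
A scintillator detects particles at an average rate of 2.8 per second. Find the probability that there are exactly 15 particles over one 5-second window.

Over the interval, μ = 2.8 × 5 = 14 (a 5-second window = 5 seconds).
P(N = 15) = e^(−μ) μ^15/15! = e^(−14) · 14^15/1307674368000 ≈ 0.0989.

0.0989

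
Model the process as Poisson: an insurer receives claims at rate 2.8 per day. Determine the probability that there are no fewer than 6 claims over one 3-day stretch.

Over the interval, μ = 2.8 × 3 = 8.4 (a 3-day stretch = 3 days).
P(N ≥ 6) = 1 − P(N ≤ 5) = 1 − Σ_{j=0}^{5} e^(−μ) μ^j/j! ≈ 0.8427.

0.8427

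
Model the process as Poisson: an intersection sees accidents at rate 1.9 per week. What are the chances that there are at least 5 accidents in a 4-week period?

Over the interval, μ = 1.9 × 4 = 7.6 (a 4-week period = 4 weeks).
P(N ≥ 5) = 1 − P(N ≤ 4) = 1 − Σ_{j=0}^{4} e^(−μ) μ^j/j! ≈ 0.8751.

0.8751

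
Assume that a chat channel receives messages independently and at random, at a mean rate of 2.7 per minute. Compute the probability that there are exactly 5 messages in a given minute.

With mean μ = 2.7 per minute,
P(N = 5) = e^(−μ) μ^5/5! = e^(−2.7) · 2.7^5/120 ≈ 0.0804.

0.0804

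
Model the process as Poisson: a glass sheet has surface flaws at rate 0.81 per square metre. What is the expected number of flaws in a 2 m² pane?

1.62

E[N] = λt = 0.81 × 2 = 1.62 (a 2 m² pane = 2 square metres).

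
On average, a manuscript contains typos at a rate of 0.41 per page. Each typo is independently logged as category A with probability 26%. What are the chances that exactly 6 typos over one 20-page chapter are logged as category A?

Thinning: the typos that are logged as category A themselves form a Poisson process with rate 0.26 × 0.41 = 0.1066 per page.
Over the interval, μ = 0.1066 × 20 = 2.132 (a 20-page chapter = 20 pages).
P(N = 6) = e^(−2.132) · 2.132^6/6! ≈ 0.0155.

0.0155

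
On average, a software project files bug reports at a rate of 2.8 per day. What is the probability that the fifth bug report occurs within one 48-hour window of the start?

0.6578

Over the interval, μ = 2.8 × 2 = 5.6 (a 48-hour window = 2 days).
The fifth arrival falls in the interval iff at least 5 events occur there: P(S_5 ≤ t) = P(N ≥ 5) = 1 − P(N ≤ 4) ≈ 0.6578.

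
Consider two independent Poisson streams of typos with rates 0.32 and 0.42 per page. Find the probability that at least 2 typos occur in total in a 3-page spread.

0.6503

Independent Poisson processes superpose: combined rate λ = 0.32 + 0.42 = 0.74 per page.
Over the interval, μ = 0.74 × 3 = 2.22 (a 3-page spread = 3 pages).
P(N ≥ 2) = 1 − P(N ≤ 1) ≈ 0.6503.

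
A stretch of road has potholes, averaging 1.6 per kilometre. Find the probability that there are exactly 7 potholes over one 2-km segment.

0.0278

Over the interval, μ = 1.6 × 2 = 3.2 (a 2-km segment = 2 kilometres).
P(N = 7) = e^(−μ) μ^7/7! = e^(−3.2) · 3.2^7/5040 ≈ 0.0278.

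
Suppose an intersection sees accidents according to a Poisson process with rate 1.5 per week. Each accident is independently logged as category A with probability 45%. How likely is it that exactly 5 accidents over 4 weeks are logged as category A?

0.0804

Thinning: the accidents that are logged as category A themselves form a Poisson process with rate 0.45 × 1.5 = 0.675 per week.
Over the interval, μ = 0.675 × 4 = 2.7 (4 weeks).
P(N = 5) = e^(−2.7) · 2.7^5/5! ≈ 0.0804.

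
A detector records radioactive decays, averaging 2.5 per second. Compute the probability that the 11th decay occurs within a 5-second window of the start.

Over the interval, μ = 2.5 × 5 = 12.5 (a 5-second window = 5 seconds).
The 11th arrival falls in the interval iff at least 11 events occur there: P(S_11 ≤ t) = P(N ≥ 11) = 1 − P(N ≤ 10) ≈ 0.7029.

0.7029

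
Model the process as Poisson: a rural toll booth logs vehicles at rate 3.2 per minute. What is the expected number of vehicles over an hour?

E[N] = λt = 3.2 × 60 = 192 (an hour = 60 minutes).

192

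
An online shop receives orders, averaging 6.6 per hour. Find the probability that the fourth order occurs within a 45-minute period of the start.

Over the interval, μ = 6.6 × 0.75 = 4.95 (a 45-minute period = 0.75 hours).
The fourth arrival falls in the interval iff at least 4 events occur there: P(S_4 ≤ t) = P(N ≥ 4) = 1 − P(N ≤ 3) ≈ 0.7279.

0.7279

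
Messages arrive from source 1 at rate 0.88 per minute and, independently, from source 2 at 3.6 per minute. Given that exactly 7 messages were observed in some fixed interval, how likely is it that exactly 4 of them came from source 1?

0.0270

Given the total, each event is independently from source 1 with probability p = λ_1/(λ_1+λ_2) = 0.88/4.48 ≈ 0.1964.
So K ~ Binomial(7, 0.88/4.48): P(K = 4) = C(7,4) · (0.88/4.48)^4 · (3.6/4.48)^3 ≈ 0.0270.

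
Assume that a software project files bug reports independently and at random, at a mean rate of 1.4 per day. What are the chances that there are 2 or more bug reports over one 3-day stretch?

Over the interval, μ = 1.4 × 3 = 4.2 (a 3-day stretch = 3 days).
P(N ≥ 2) = 1 − P(N ≤ 1) = 1 − Σ_{j=0}^{1} e^(−μ) μ^j/j! ≈ 0.9220.

0.9220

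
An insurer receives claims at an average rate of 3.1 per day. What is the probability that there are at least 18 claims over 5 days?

Over the interval, μ = 3.1 × 5 = 15.5 (5 days).
P(N ≥ 18) = 1 − P(N ≤ 17) = 1 − Σ_{j=0}^{17} e^(−μ) μ^j/j! ≈ 0.2948.

0.2948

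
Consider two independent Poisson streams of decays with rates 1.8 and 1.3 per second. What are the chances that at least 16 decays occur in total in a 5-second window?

Independent Poisson processes superpose: combined rate λ = 1.8 + 1.3 = 3.1 per second.
Over the interval, μ = 3.1 × 5 = 15.5 (a 5-second window = 5 seconds).
P(N ≥ 16) = 1 − P(N ≤ 15) ≈ 0.4830.

0.4830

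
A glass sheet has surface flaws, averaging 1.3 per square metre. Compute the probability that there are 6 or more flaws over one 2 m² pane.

Over the interval, μ = 1.3 × 2 = 2.6 (a 2 m² pane = 2 square metres).
P(N ≥ 6) = 1 − P(N ≤ 5) = 1 − Σ_{j=0}^{5} e^(−μ) μ^j/j! ≈ 0.0490.

0.0490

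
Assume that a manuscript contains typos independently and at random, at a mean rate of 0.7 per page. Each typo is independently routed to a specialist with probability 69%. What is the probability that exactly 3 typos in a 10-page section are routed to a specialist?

Thinning: the typos that are routed to a specialist themselves form a Poisson process with rate 0.69 × 0.7 = 0.483 per page.
Over the interval, μ = 0.483 × 10 = 4.83 (a 10-page section = 10 pages).
P(N = 3) = e^(−4.83) · 4.83^3/3! ≈ 0.1500.

0.1500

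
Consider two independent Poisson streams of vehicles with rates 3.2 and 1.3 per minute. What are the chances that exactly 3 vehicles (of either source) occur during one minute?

0.1687

Independent Poisson processes superpose: combined rate λ = 3.2 + 1.3 = 4.5 per minute.
So μ = 4.5.
P(N = 3) = e^(−4.5) · 4.5^3/3! ≈ 0.1687.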